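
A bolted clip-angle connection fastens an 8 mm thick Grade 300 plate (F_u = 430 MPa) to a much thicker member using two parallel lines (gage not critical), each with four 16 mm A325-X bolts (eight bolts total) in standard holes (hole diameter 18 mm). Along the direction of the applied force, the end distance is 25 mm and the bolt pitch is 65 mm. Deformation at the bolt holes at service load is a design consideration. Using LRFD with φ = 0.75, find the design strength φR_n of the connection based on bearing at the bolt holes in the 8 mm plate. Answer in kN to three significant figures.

Per bolt r_n = 1.2 l_c t F_u ≤ 2.4 d t F_u; upper limit = 2.4 × 16 × 8 × 430 / 1000 = 132.1 kN.
Edge bolt: l_c = 25 − 18/2 = 16 mm → 1.2 × 16 × 8 × 430 / 1000 = 66.05 → r_n = 66.05 kN.
Interior bolts: l_c = 65 − 18 = 47 mm → 1.2 × 47 × 8 × 430 / 1000 = 194 → r_n = 132.1 kN.
R_n = 2 × 66.05 + 6 × 132.1 = 924.7 kN.
Design strength φR_n = 0.75 × 924.7 = 694 kN.

694 kN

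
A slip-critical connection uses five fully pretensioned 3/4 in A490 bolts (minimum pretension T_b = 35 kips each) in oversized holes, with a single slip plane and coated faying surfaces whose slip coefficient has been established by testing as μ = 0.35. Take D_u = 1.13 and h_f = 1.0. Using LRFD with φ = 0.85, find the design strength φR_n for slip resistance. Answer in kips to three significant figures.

R_n = μ · D_u · h_f · T_b · n_s · n_b = 0.35 × 1.13 × 1.0 × 35 × 1 × 5 = 69.21 kips.
Design strength φR_n = 0.85 × 69.21 = 58.8 kips.

58.8 kips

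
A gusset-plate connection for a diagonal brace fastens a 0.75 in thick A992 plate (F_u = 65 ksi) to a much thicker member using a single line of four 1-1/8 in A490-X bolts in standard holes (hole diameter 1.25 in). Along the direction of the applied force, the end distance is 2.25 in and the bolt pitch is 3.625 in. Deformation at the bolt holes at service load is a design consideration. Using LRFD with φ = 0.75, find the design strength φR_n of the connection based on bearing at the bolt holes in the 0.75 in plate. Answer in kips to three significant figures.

Per bolt r_n = 1.2 l_c t F_u ≤ 2.4 d t F_u; upper limit = 2.4 × 1.125 × 0.75 × 65 = 131.6 kips.
Edge bolt: l_c = 2.25 − 1.25/2 = 1.625 in → 1.2 × 1.625 × 0.75 × 65 = 95.06 → r_n = 95.06 kips.
Interior bolts: l_c = 3.625 − 1.25 = 2.375 in → 1.2 × 2.375 × 0.75 × 65 = 138.9 → r_n = 131.6 kips.
R_n = 1 × 95.06 + 3 × 131.6 = 489.9 kips.
Design strength φR_n = 0.75 × 489.9 = 367 kips.

367 kips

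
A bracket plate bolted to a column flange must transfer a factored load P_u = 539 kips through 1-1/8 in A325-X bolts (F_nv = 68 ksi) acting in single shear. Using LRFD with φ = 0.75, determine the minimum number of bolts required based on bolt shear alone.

A_b = π·1.125²/4 = 0.994 in².
Per-bolt design strength φR_n = 0.75 × 68 × 0.994 × 1 = 50.69 kips.
n ≥ 539 / 50.69 = 10.63 → use 11 bolts.

11 bolts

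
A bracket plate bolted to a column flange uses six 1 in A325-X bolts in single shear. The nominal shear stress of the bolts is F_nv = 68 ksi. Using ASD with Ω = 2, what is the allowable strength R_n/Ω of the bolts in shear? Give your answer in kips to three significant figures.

160 kips

A_b = π × 1² / 4 = 0.7854 in².
R_n = F_nv · A_b · n · n_s = 68 × 0.7854 × 6 × 1 = 320.4 kips.
Allowable strength R_n/Ω = 320.4 / 2 = 160 kips.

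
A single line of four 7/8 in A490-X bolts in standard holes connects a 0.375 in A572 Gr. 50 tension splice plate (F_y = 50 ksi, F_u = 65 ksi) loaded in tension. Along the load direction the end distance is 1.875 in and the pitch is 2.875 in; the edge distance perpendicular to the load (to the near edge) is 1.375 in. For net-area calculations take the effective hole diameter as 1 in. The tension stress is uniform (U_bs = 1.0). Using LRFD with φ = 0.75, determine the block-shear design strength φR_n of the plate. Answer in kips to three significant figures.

Shear plane L_v = 1.875 + 3·2.875 = 10.5 in; A_gv = 10.5 × 0.375 = 3.938 in².
A_nv = (10.5 − 3.5·1) × 0.375 = 2.625 in².
A_nt = (1.375 − 0.5·1) × 0.375 = 0.3281 in².
0.6 F_u A_nv = 102.4 kips; 0.6 F_y A_gv = 118.1 kips → shear rupture governs the shear term.
R_n = 102.4 + 1.0 × 65 × 0.3281 = 123.7 kips.
Design strength φR_n = 0.75 × 123.7 = 92.8 kips.

92.8 kips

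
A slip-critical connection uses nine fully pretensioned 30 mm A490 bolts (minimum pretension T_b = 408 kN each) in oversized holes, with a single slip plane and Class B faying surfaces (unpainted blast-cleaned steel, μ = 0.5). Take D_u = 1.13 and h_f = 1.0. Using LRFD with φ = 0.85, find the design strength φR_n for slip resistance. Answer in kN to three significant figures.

1760 kN

R_n = μ · D_u · h_f · T_b · n_s · n_b = 0.5 × 1.13 × 1.0 × 408 × 1 × 9 = 2075 kN.
Design strength φR_n = 0.85 × 2075 = 1760 kN.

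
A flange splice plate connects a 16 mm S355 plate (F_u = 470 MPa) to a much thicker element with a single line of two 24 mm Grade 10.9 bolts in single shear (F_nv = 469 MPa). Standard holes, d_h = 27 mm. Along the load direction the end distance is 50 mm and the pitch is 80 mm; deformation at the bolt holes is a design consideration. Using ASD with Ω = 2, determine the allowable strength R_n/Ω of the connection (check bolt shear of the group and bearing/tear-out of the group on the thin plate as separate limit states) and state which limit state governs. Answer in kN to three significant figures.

Bolt shear: A_b = π·24²/4 = 452.4 mm²; R_n = 469 × 452.4 × 2 × 1 / 1000 = 424.3 kN → 424.3 / 2 = 212 kN.
Bearing (1.2 l_c t F_u ≤ 2.4 d t F_u): upper limit = 2.4·24·16·470 / 1000 = 433.2 kN.
  Edge l_c = 50 − 27/2 = 36.5 → r_n = 329.4 kN; interior l_c = 80 − 27 = 53 → r_n = 433.2 kN.
  R_n,bearing = 1·329.4 + 1·433.2 = 762.5 kN → 762.5 / 2 = 381 kN.
Bolt shear governs: 212 kN.

212 kN (bolt shear governs)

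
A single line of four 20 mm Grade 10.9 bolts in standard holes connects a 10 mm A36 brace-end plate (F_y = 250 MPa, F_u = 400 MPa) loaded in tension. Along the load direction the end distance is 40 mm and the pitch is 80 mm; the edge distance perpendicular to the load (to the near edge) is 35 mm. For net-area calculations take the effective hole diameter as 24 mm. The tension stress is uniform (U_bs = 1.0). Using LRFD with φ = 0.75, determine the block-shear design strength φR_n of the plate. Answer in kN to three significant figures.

384 kN

Shear plane L_v = 40 + 3·80 = 280 mm; A_gv = 280 × 10 = 2800 mm².
A_nv = (280 − 3.5·24) × 10 = 1960 mm².
A_nt = (35 − 0.5·24) × 10 = 230 mm².
0.6 F_u A_nv = 470.4 kN; 0.6 F_y A_gv = 420 kN → shear yielding governs the shear term.
R_n = 420 + 1.0 × 400 × 230 / 1000 = 512 kN.
Design strength φR_n = 0.75 × 512 = 384 kN.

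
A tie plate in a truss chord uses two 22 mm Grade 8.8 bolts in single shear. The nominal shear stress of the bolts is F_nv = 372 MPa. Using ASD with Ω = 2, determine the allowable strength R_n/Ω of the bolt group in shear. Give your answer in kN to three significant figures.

A_b = π × 22² / 4 = 380.1 mm².
R_n = F_nv · A_b · n · n_s = 372 × 380.1 × 2 × 1 / 1000 = 282.8 kN.
Allowable strength R_n/Ω = 282.8 / 2 = 141 kN.

141 kN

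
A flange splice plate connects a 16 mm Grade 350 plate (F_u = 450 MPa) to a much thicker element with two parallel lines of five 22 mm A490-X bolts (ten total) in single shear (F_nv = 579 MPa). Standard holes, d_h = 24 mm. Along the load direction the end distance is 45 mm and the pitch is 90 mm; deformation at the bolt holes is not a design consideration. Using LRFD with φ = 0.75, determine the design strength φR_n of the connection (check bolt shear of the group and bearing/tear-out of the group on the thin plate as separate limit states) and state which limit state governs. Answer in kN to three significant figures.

Bolt shear: A_b = π·22²/4 = 380.1 mm²; R_n = 579 × 380.1 × 10 × 1 / 1000 = 2201 kN → 0.75 × 2201 = 1650 kN.
Bearing (1.5 l_c t F_u ≤ 3.0 d t F_u): upper limit = 3.0·22·16·450 / 1000 = 475.2 kN.
  Edge l_c = 45 − 24/2 = 33 → r_n = 356.4 kN; interior l_c = 90 − 24 = 66 → r_n = 475.2 kN.
  R_n,bearing = 2·356.4 + 8·475.2 = 4514 kN → 0.75 × 4514 = 3390 kN.
Bolt shear governs: 1650 kN.

1650 kN (bolt shear governs)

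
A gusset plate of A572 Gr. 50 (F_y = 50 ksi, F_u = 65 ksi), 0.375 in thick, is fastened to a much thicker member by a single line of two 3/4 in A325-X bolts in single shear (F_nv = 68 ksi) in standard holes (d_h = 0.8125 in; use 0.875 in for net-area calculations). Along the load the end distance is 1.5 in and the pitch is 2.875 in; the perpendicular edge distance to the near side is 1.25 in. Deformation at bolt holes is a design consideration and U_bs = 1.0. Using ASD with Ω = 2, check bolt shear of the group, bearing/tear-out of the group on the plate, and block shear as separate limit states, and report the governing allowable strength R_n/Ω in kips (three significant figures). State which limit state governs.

30 kips (bolt shear governs)

Bolt shear: A_b = π·0.75²/4 = 0.4418 in²; R_n = 68 × 0.4418 × 2 × 1 = 60.08 kips → 60.08 / 2 = 30 kips.
Bearing: edge l_c = 1.094, r_n = 31.99 kips; interior l_c = 2.062, r_n = 43.87 kips; R_n = 31.99 + 1·43.87 = 75.87 kips → 37.9 kips.
Block shear: A_gv = 1.641, A_nv = 1.148, A_nt = 0.3047 in²; R_n = min(0.6F_uA_nv, 0.6F_yA_gv) + U_bs·F_u·A_nt = 64.59 kips → 32.3 kips.
Bolt shear governs: 30 kips.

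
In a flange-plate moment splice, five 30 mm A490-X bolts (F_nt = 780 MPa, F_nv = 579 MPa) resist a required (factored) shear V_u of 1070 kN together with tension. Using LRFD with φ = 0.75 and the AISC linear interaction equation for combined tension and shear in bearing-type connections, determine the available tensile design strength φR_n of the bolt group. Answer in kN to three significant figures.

1250 kN

A_b = π·30²/4 = 706.9 mm²; f_rv = 1070 × 1000 / (5 × 706.9) = 302.7 MPa.
F'_nt = 1.3 F_nt − (F_nt / φF_nv) f_rv = 1.3·780 − (780/(0.75·579))·302.7 = 470.2 MPa, capped at F_nt → F'_nt = 470.2 MPa.
R_n = F'_nt · A_b · n = 470.2 × 706.9 × 5 / 1000 = 1662 kN.
Design strength φR_n = 0.75 × 1662 = 1250 kN.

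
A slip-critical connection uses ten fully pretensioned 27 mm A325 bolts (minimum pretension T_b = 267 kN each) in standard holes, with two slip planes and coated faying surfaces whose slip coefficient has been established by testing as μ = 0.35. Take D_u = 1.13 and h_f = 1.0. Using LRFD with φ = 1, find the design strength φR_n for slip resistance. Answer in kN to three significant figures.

R_n = μ · D_u · h_f · T_b · n_s · n_b = 0.35 × 1.13 × 1.0 × 267 × 2 × 10 = 2112 kN.
Design strength φR_n = 1 × 2112 = 2110 kN.

2110 kN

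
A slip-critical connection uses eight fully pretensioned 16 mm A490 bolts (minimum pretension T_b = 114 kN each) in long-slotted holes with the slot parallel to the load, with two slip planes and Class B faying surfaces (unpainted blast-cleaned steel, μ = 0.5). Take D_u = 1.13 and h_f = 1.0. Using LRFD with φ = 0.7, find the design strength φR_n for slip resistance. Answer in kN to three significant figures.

R_n = μ · D_u · h_f · T_b · n_s · n_b = 0.5 × 1.13 × 1.0 × 114 × 2 × 8 = 1031 kN.
Design strength φR_n = 0.7 × 1031 = 721 kN.

721 kN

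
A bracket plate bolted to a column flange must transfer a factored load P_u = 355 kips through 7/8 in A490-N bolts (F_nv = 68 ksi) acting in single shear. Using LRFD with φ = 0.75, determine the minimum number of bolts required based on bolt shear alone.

12 bolts

A_b = π·0.875²/4 = 0.6013 in².
Per-bolt design strength φR_n = 0.75 × 68 × 0.6013 × 1 = 30.67 kips.
n ≥ 355 / 30.67 = 11.58 → use 12 bolts.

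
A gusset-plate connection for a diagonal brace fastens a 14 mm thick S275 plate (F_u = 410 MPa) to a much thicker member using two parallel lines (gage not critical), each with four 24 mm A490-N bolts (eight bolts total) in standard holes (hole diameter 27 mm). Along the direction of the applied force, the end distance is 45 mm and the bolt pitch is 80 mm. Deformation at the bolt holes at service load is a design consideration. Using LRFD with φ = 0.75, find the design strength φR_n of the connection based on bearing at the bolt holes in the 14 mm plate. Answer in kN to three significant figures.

Per bolt r_n = 1.2 l_c t F_u ≤ 2.4 d t F_u; upper limit = 2.4 × 24 × 14 × 410 / 1000 = 330.6 kN.
Edge bolt: l_c = 45 − 27/2 = 31.5 mm → 1.2 × 31.5 × 14 × 410 / 1000 = 217 → r_n = 217 kN.
Interior bolts: l_c = 80 − 27 = 53 mm → 1.2 × 53 × 14 × 410 / 1000 = 365.1 → r_n = 330.6 kN.
R_n = 2 × 217 + 6 × 330.6 = 2418 kN.
Design strength φR_n = 0.75 × 2418 = 1810 kN.

1810 kN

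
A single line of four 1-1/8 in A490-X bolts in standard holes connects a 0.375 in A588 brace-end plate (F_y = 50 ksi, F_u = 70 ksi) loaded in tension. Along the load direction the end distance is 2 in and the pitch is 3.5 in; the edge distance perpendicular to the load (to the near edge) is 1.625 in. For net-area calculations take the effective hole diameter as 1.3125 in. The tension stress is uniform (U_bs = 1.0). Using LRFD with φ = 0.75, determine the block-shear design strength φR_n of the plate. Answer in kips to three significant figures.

112 kips

Shear plane L_v = 2 + 3·3.5 = 12.5 in; A_gv = 12.5 × 0.375 = 4.688 in².
A_nv = (12.5 − 3.5·1.3125) × 0.375 = 2.965 in².
A_nt = (1.625 − 0.5·1.3125) × 0.375 = 0.3633 in².
0.6 F_u A_nv = 124.5 kips; 0.6 F_y A_gv = 140.6 kips → shear rupture governs the shear term.
R_n = 124.5 + 1.0 × 70 × 0.3633 = 150 kips.
Design strength φR_n = 0.75 × 150 = 112 kips.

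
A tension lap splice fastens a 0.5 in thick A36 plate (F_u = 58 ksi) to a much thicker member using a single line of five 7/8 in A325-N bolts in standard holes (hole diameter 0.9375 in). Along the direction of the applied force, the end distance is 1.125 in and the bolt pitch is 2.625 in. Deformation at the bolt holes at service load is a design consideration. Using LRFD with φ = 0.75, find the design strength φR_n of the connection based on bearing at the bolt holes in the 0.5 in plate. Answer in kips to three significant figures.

193 kips

Per bolt r_n = 1.2 l_c t F_u ≤ 2.4 d t F_u; upper limit = 2.4 × 0.875 × 0.5 × 58 = 60.9 kips.
Edge bolt: l_c = 1.125 − 0.9375/2 = 0.6562 in → 1.2 × 0.6562 × 0.5 × 58 = 22.84 → r_n = 22.84 kips.
Interior bolts: l_c = 2.625 − 0.9375 = 1.688 in → 1.2 × 1.688 × 0.5 × 58 = 58.72 → r_n = 58.72 kips.
R_n = 1 × 22.84 + 4 × 58.72 = 257.7 kips.
Design strength φR_n = 0.75 × 257.7 = 193 kips.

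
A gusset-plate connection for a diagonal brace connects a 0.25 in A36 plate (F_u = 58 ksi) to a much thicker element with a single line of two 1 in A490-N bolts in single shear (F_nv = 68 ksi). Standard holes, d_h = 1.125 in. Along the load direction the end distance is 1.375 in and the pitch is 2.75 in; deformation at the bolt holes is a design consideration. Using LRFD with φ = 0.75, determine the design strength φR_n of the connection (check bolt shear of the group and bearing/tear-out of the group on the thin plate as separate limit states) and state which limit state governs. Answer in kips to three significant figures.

31.8 kips (bearing governs)

Bolt shear: A_b = π·1²/4 = 0.7854 in²; R_n = 68 × 0.7854 × 2 × 1 = 106.8 kips → 0.75 × 106.8 = 80.1 kips.
Bearing (1.2 l_c t F_u ≤ 2.4 d t F_u): upper limit = 2.4·1·0.25·58 = 34.8 kips.
  Edge l_c = 1.375 − 1.125/2 = 0.8125 → r_n = 14.14 kips; interior l_c = 2.75 − 1.125 = 1.625 → r_n = 28.27 kips.
  R_n,bearing = 1·14.14 + 1·28.27 = 42.41 kips → 0.75 × 42.41 = 31.8 kips.
Bearing governs: 31.8 kips.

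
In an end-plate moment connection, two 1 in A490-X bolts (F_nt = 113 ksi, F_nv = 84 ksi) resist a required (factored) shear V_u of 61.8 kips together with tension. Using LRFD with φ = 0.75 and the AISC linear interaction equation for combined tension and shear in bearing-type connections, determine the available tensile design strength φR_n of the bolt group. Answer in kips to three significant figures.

A_b = π·1²/4 = 0.7854 in²; f_rv = 61.8 / (2 × 0.7854) = 39.34 ksi.
F'_nt = 1.3 F_nt − (F_nt / φF_nv) f_rv = 1.3·113 − (113/(0.75·84))·39.34 = 76.33 ksi, capped at F_nt → F'_nt = 76.33 ksi.
R_n = F'_nt · A_b · n = 76.33 × 0.7854 × 2 = 119.9 kips.
Design strength φR_n = 0.75 × 119.9 = 89.9 kips.

89.9 kips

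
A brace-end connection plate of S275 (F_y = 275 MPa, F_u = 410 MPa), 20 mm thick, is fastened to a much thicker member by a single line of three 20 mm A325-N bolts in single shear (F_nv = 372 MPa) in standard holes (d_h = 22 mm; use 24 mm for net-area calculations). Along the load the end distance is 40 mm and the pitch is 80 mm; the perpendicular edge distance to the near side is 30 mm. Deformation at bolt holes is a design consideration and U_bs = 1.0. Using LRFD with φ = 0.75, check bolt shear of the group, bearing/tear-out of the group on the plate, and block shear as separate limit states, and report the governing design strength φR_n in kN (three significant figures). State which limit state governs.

263 kN (bolt shear governs)

Bolt shear: A_b = π·20²/4 = 314.2 mm²; R_n = 372 × 314.2 × 3 × 1 / 1000 = 350.6 kN → 0.75 × 350.6 = 263 kN.
Bearing: edge l_c = 29, r_n = 285.4 kN; interior l_c = 58, r_n = 393.6 kN; R_n = 285.4 + 2·393.6 = 1073 kN → 804 kN.
Block shear: A_gv = 4000, A_nv = 2800, A_nt = 360 mm²; R_n = min(0.6F_uA_nv, 0.6F_yA_gv) + U_bs·F_u·A_nt = 807.6 kN → 606 kN.
Bolt shear governs: 263 kN.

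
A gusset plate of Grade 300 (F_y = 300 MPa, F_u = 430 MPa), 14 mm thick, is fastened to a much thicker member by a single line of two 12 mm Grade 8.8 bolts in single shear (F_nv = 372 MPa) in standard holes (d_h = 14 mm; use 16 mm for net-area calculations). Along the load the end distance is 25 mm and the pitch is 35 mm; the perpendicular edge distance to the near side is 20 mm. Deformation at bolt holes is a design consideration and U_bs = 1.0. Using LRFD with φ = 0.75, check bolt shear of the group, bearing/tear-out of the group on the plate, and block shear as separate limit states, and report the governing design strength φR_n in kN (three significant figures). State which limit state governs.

63.1 kN (bolt shear governs)

Bolt shear: A_b = π·12²/4 = 113.1 mm²; R_n = 372 × 113.1 × 2 × 1 / 1000 = 84.14 kN → 0.75 × 84.14 = 63.1 kN.
Bearing: edge l_c = 18, r_n = 130 kN; interior l_c = 21, r_n = 151.7 kN; R_n = 130 + 1·151.7 = 281.7 kN → 211 kN.
Block shear: A_gv = 840, A_nv = 504, A_nt = 168 mm²; R_n = min(0.6F_uA_nv, 0.6F_yA_gv) + U_bs·F_u·A_nt = 202.3 kN → 152 kN.
Bolt shear governs: 63.1 kN.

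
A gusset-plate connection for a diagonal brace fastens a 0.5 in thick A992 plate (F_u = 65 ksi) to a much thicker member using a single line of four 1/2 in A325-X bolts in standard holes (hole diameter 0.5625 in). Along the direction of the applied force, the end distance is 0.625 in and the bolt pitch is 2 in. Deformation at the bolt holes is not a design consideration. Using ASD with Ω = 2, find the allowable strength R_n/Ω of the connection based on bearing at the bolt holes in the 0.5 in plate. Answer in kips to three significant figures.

81.5 kips

Per bolt r_n = 1.5 l_c t F_u ≤ 3.0 d t F_u; upper limit = 3.0 × 0.5 × 0.5 × 65 = 48.75 kips.
Edge bolt: l_c = 0.625 − 0.5625/2 = 0.3438 in → 1.5 × 0.3438 × 0.5 × 65 = 16.76 → r_n = 16.76 kips.
Interior bolts: l_c = 2 − 0.5625 = 1.438 in → 1.5 × 1.438 × 0.5 × 65 = 70.08 → r_n = 48.75 kips.
R_n = 1 × 16.76 + 3 × 48.75 = 163 kips.
Allowable strength R_n/Ω = 163 / 2 = 81.5 kips.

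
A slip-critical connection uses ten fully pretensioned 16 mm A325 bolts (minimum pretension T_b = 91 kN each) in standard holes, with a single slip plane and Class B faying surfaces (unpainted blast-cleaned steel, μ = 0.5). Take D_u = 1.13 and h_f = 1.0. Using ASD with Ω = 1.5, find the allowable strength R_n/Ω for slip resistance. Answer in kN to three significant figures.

R_n = μ · D_u · h_f · T_b · n_s · n_b = 0.5 × 1.13 × 1.0 × 91 × 1 × 10 = 514.1 kN.
Allowable strength R_n/Ω = 514.1 / 1.5 = 343 kN.

343 kN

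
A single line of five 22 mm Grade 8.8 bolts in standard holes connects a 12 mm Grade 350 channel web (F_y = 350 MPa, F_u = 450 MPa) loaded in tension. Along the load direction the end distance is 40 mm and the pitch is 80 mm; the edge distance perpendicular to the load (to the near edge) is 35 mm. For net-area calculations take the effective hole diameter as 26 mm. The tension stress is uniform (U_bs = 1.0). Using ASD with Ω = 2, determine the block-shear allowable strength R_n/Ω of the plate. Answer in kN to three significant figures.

Shear plane L_v = 40 + 4·80 = 360 mm; A_gv = 360 × 12 = 4320 mm².
A_nv = (360 − 4.5·26) × 12 = 2916 mm².
A_nt = (35 − 0.5·26) × 12 = 264 mm².
0.6 F_u A_nv = 787.3 kN; 0.6 F_y A_gv = 907.2 kN → shear rupture governs the shear term.
R_n = 787.3 + 1.0 × 450 × 264 / 1000 = 906.1 kN.
Allowable strength R_n/Ω = 906.1 / 2 = 453 kN.

453 kN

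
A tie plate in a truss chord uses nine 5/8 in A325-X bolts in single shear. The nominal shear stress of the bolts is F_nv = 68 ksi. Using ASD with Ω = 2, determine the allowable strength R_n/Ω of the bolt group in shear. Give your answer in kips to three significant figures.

93.9 kips

A_b = π × 0.625² / 4 = 0.3068 in².
R_n = F_nv · A_b · n · n_s = 68 × 0.3068 × 9 × 1 = 187.8 kips.
Allowable strength R_n/Ω = 187.8 / 2 = 93.9 kips.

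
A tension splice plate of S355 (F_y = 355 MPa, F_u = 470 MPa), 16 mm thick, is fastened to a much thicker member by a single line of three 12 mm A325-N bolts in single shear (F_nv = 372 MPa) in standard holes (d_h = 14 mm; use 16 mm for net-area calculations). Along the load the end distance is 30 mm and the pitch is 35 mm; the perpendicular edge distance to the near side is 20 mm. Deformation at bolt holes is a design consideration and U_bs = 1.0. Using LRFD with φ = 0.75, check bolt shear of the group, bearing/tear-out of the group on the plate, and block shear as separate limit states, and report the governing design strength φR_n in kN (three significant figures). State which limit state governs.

94.7 kN (bolt shear governs)

Bolt shear: A_b = π·12²/4 = 113.1 mm²; R_n = 372 × 113.1 × 3 × 1 / 1000 = 126.2 kN → 0.75 × 126.2 = 94.7 kN.
Bearing: edge l_c = 23, r_n = 207.6 kN; interior l_c = 21, r_n = 189.5 kN; R_n = 207.6 + 2·189.5 = 586.6 kN → 440 kN.
Block shear: A_gv = 1600, A_nv = 960, A_nt = 192 mm²; R_n = min(0.6F_uA_nv, 0.6F_yA_gv) + U_bs·F_u·A_nt = 361 kN → 271 kN.
Bolt shear governs: 94.7 kN.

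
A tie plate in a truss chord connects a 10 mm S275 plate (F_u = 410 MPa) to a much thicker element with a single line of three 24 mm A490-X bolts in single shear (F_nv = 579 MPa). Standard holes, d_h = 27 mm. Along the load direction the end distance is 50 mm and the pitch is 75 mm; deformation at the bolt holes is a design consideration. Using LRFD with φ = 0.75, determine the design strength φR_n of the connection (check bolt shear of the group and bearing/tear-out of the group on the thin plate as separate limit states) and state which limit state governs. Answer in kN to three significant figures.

489 kN (bearing governs)

Bolt shear: A_b = π·24²/4 = 452.4 mm²; R_n = 579 × 452.4 × 3 × 1 / 1000 = 785.8 kN → 0.75 × 785.8 = 589 kN.
Bearing (1.2 l_c t F_u ≤ 2.4 d t F_u): upper limit = 2.4·24·10·410 / 1000 = 236.2 kN.
  Edge l_c = 50 − 27/2 = 36.5 → r_n = 179.6 kN; interior l_c = 75 − 27 = 48 → r_n = 236.2 kN.
  R_n,bearing = 1·179.6 + 2·236.2 = 651.9 kN → 0.75 × 651.9 = 489 kN.
Bearing governs: 489 kN.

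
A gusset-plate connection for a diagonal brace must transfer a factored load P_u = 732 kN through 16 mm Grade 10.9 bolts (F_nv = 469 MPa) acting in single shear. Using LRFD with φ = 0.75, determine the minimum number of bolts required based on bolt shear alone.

A_b = π·16²/4 = 201.1 mm².
Per-bolt design strength φR_n = 0.75 × 469 × 201.1 × 1 / 1000 = 70.72 kN.
n ≥ 732 / 70.72 = 10.35 → use 11 bolts.

11 bolts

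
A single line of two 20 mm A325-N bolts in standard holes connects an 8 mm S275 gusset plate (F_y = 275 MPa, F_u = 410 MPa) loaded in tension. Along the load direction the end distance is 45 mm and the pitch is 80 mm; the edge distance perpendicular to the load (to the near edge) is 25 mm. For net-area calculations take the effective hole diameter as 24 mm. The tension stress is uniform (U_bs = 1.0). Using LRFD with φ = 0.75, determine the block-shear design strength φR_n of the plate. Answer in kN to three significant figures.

156 kN

Shear plane L_v = 45 + 1·80 = 125 mm; A_gv = 125 × 8 = 1000 mm².
A_nv = (125 − 1.5·24) × 8 = 712 mm².
A_nt = (25 − 0.5·24) × 8 = 104 mm².
0.6 F_u A_nv = 175.2 kN; 0.6 F_y A_gv = 165 kN → shear yielding governs the shear term.
R_n = 165 + 1.0 × 410 × 104 / 1000 = 207.6 kN.
Design strength φR_n = 0.75 × 207.6 = 156 kN.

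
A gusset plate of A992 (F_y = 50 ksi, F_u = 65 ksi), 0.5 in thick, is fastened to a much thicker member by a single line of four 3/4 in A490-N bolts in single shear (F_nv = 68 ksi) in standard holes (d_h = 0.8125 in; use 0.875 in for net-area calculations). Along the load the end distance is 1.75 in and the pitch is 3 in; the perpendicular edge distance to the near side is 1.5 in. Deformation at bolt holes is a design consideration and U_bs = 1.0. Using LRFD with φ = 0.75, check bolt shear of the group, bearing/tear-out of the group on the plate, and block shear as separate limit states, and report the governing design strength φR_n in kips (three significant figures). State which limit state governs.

Bolt shear: A_b = π·0.75²/4 = 0.4418 in²; R_n = 68 × 0.4418 × 4 × 1 = 120.2 kips → 0.75 × 120.2 = 90.1 kips.
Bearing: edge l_c = 1.344, r_n = 52.41 kips; interior l_c = 2.188, r_n = 58.5 kips; R_n = 52.41 + 3·58.5 = 227.9 kips → 171 kips.
Block shear: A_gv = 5.375, A_nv = 3.844, A_nt = 0.5312 in²; R_n = min(0.6F_uA_nv, 0.6F_yA_gv) + U_bs·F_u·A_nt = 184.4 kips → 138 kips.
Bolt shear governs: 90.1 kips.

90.1 kips (bolt shear governs)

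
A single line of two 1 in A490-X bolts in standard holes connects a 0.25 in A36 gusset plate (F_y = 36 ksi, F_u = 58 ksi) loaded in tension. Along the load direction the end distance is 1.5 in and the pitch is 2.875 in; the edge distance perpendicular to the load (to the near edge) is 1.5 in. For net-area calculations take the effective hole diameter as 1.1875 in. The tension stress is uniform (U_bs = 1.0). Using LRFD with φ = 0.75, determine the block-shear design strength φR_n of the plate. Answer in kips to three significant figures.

Shear plane L_v = 1.5 + 1·2.875 = 4.375 in; A_gv = 4.375 × 0.25 = 1.094 in².
A_nv = (4.375 − 1.5·1.1875) × 0.25 = 0.6484 in².
A_nt = (1.5 − 0.5·1.1875) × 0.25 = 0.2266 in².
0.6 F_u A_nv = 22.57 kips; 0.6 F_y A_gv = 23.62 kips → shear rupture governs the shear term.
R_n = 22.57 + 1.0 × 58 × 0.2266 = 35.71 kips.
Design strength φR_n = 0.75 × 35.71 = 26.8 kips.

26.8 kips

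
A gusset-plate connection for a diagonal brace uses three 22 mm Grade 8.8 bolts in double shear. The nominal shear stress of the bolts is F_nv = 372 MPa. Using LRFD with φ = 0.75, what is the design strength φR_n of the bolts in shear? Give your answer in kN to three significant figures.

636 kN

A_b = π × 22² / 4 = 380.1 mm².
R_n = F_nv · A_b · n · n_s = 372 × 380.1 × 3 × 2 / 1000 = 848.5 kN.
Design strength φR_n = 0.75 × 848.5 = 636 kN.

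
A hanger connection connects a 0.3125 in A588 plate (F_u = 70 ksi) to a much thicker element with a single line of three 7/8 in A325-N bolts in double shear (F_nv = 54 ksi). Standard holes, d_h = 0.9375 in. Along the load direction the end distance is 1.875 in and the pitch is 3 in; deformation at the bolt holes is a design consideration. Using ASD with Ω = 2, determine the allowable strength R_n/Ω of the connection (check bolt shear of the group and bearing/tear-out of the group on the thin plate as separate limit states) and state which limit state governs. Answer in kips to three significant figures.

64.4 kips (bearing governs)

Bolt shear: A_b = π·0.875²/4 = 0.6013 in²; R_n = 54 × 0.6013 × 3 × 2 = 194.8 kips → 194.8 / 2 = 97.4 kips.
Bearing (1.2 l_c t F_u ≤ 2.4 d t F_u): upper limit = 2.4·0.875·0.3125·70 = 45.94 kips.
  Edge l_c = 1.875 − 0.9375/2 = 1.406 → r_n = 36.91 kips; interior l_c = 3 − 0.9375 = 2.062 → r_n = 45.94 kips.
  R_n,bearing = 1·36.91 + 2·45.94 = 128.8 kips → 128.8 / 2 = 64.4 kips.
Bearing governs: 64.4 kips.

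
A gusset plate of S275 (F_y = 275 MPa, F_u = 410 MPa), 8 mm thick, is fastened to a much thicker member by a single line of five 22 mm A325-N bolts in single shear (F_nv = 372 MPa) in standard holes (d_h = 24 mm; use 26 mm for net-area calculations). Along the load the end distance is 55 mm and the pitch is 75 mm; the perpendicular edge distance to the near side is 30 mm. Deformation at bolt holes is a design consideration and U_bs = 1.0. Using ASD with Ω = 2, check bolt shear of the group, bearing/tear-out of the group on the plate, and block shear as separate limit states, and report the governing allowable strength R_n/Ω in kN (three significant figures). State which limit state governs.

Bolt shear: A_b = π·22²/4 = 380.1 mm²; R_n = 372 × 380.1 × 5 × 1 / 1000 = 707 kN → 707 / 2 = 354 kN.
Bearing: edge l_c = 43, r_n = 169.2 kN; interior l_c = 51, r_n = 173.2 kN; R_n = 169.2 + 4·173.2 = 862 kN → 431 kN.
Block shear: A_gv = 2840, A_nv = 1904, A_nt = 136 mm²; R_n = min(0.6F_uA_nv, 0.6F_yA_gv) + U_bs·F_u·A_nt = 524.1 kN → 262 kN.
Block shear governs: 262 kN.

262 kN (block shear governs)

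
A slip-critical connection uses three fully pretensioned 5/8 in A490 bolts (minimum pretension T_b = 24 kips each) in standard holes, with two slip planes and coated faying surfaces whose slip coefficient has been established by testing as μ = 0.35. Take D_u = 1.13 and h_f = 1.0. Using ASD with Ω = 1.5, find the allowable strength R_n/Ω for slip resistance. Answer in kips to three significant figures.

R_n = μ · D_u · h_f · T_b · n_s · n_b = 0.35 × 1.13 × 1.0 × 24 × 2 × 3 = 56.95 kips.
Allowable strength R_n/Ω = 56.95 / 1.5 = 38 kips.

38 kips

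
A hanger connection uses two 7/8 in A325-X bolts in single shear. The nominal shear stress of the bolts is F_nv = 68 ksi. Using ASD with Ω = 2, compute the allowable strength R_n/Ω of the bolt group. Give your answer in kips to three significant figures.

A_b = π × 0.875² / 4 = 0.6013 in².
R_n = F_nv · A_b · n · n_s = 68 × 0.6013 × 2 × 1 = 81.78 kips.
Allowable strength R_n/Ω = 81.78 / 2 = 40.9 kips.

40.9 kips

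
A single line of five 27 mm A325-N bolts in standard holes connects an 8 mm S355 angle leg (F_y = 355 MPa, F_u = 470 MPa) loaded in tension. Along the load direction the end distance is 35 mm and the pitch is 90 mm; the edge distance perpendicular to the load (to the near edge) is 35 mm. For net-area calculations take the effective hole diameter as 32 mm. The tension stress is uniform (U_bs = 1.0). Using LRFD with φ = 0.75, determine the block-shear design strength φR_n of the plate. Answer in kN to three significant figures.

Shear plane L_v = 35 + 4·90 = 395 mm; A_gv = 395 × 8 = 3160 mm².
A_nv = (395 − 4.5·32) × 8 = 2008 mm².
A_nt = (35 − 0.5·32) × 8 = 152 mm².
0.6 F_u A_nv = 566.3 kN; 0.6 F_y A_gv = 673.1 kN → shear rupture governs the shear term.
R_n = 566.3 + 1.0 × 470 × 152 / 1000 = 637.7 kN.
Design strength φR_n = 0.75 × 637.7 = 478 kN.

478 kN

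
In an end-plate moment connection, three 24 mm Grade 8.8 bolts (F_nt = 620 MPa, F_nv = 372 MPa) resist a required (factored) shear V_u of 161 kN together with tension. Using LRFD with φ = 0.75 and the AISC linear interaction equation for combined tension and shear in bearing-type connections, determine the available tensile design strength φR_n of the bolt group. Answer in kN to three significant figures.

552 kN

A_b = π·24²/4 = 452.4 mm²; f_rv = 161 × 1000 / (3 × 452.4) = 118.6 MPa.
F'_nt = 1.3 F_nt − (F_nt / φF_nv) f_rv = 1.3·620 − (620/(0.75·372))·118.6 = 542.4 MPa, capped at F_nt → F'_nt = 542.4 MPa.
R_n = F'_nt · A_b · n = 542.4 × 452.4 × 3 / 1000 = 736.1 kN.
Design strength φR_n = 0.75 × 736.1 = 552 kN.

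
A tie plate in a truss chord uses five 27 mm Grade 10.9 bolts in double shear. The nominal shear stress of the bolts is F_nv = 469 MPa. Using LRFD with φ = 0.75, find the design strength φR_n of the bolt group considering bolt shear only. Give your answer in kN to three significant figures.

2010 kN

A_b = π × 27² / 4 = 572.6 mm².
R_n = F_nv · A_b · n · n_s = 469 × 572.6 × 5 × 2 / 1000 = 2685 kN.
Design strength φR_n = 0.75 × 2685 = 2010 kN.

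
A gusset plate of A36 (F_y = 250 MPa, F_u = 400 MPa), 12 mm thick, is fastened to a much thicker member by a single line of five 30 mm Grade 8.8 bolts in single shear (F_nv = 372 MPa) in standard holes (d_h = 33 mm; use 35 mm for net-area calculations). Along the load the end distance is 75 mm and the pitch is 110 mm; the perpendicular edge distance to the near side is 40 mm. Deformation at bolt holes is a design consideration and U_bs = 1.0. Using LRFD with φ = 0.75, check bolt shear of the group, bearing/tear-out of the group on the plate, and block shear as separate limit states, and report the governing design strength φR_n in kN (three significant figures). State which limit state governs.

776 kN (block shear governs)

Bolt shear: A_b = π·30²/4 = 706.9 mm²; R_n = 372 × 706.9 × 5 × 1 / 1000 = 1315 kN → 0.75 × 1315 = 986 kN.
Bearing: edge l_c = 58.5, r_n = 337 kN; interior l_c = 77, r_n = 345.6 kN; R_n = 337 + 4·345.6 = 1719 kN → 1290 kN.
Block shear: A_gv = 6180, A_nv = 4290, A_nt = 270 mm²; R_n = min(0.6F_uA_nv, 0.6F_yA_gv) + U_bs·F_u·A_nt = 1035 kN → 776 kN.
Block shear governs: 776 kN.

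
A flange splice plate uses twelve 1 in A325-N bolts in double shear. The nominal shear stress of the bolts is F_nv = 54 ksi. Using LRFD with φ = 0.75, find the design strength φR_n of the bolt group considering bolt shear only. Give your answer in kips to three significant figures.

A_b = π × 1² / 4 = 0.7854 in².
R_n = F_nv · A_b · n · n_s = 54 × 0.7854 × 12 × 2 = 1018 kips.
Design strength φR_n = 0.75 × 1018 = 763 kips.

763 kips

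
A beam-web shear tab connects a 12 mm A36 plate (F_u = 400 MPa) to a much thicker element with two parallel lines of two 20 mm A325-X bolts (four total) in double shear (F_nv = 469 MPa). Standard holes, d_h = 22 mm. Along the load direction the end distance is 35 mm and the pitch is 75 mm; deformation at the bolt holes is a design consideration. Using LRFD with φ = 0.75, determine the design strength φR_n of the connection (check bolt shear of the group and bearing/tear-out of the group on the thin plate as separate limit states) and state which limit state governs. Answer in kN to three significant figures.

Bolt shear: A_b = π·20²/4 = 314.2 mm²; R_n = 469 × 314.2 × 4 × 2 / 1000 = 1179 kN → 0.75 × 1179 = 884 kN.
Bearing (1.2 l_c t F_u ≤ 2.4 d t F_u): upper limit = 2.4·20·12·400 / 1000 = 230.4 kN.
  Edge l_c = 35 − 22/2 = 24 → r_n = 138.2 kN; interior l_c = 75 − 22 = 53 → r_n = 230.4 kN.
  R_n,bearing = 2·138.2 + 2·230.4 = 737.3 kN → 0.75 × 737.3 = 553 kN.
Bearing governs: 553 kN.

553 kN (bearing governs)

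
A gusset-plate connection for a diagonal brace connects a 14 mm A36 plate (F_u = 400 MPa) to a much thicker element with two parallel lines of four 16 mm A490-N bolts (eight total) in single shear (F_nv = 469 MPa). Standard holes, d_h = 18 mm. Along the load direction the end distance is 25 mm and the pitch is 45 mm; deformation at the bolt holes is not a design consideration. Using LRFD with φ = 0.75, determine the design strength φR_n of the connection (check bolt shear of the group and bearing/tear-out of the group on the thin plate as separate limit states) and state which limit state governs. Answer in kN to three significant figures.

566 kN (bolt shear governs)

Bolt shear: A_b = π·16²/4 = 201.1 mm²; R_n = 469 × 201.1 × 8 × 1 / 1000 = 754.4 kN → 0.75 × 754.4 = 566 kN.
Bearing (1.5 l_c t F_u ≤ 3.0 d t F_u): upper limit = 3.0·16·14·400 / 1000 = 268.8 kN.
  Edge l_c = 25 − 18/2 = 16 → r_n = 134.4 kN; interior l_c = 45 − 18 = 27 → r_n = 226.8 kN.
  R_n,bearing = 2·134.4 + 6·226.8 = 1630 kN → 0.75 × 1630 = 1220 kN.
Bolt shear governs: 566 kN.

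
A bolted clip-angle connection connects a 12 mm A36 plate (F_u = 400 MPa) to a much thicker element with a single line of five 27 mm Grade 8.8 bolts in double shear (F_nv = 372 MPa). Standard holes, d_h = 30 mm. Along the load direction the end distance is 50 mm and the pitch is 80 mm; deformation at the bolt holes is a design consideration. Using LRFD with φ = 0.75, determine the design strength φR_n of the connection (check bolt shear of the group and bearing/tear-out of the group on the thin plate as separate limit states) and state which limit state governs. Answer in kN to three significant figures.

Bolt shear: A_b = π·27²/4 = 572.6 mm²; R_n = 372 × 572.6 × 5 × 2 / 1000 = 2130 kN → 0.75 × 2130 = 1600 kN.
Bearing (1.2 l_c t F_u ≤ 2.4 d t F_u): upper limit = 2.4·27·12·400 / 1000 = 311 kN.
  Edge l_c = 50 − 30/2 = 35 → r_n = 201.6 kN; interior l_c = 80 − 30 = 50 → r_n = 288 kN.
  R_n,bearing = 1·201.6 + 4·288 = 1354 kN → 0.75 × 1354 = 1020 kN.
Bearing governs: 1020 kN.

1020 kN (bearing governs)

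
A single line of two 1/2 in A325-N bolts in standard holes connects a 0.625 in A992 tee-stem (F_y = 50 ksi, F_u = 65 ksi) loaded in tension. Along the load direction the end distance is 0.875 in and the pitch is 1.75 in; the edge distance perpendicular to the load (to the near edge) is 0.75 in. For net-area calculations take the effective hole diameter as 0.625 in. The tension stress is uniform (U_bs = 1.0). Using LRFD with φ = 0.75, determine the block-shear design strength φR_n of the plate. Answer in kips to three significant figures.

Shear plane L_v = 0.875 + 1·1.75 = 2.625 in; A_gv = 2.625 × 0.625 = 1.641 in².
A_nv = (2.625 − 1.5·0.625) × 0.625 = 1.055 in².
A_nt = (0.75 − 0.5·0.625) × 0.625 = 0.2734 in².
0.6 F_u A_nv = 41.13 kips; 0.6 F_y A_gv = 49.22 kips → shear rupture governs the shear term.
R_n = 41.13 + 1.0 × 65 × 0.2734 = 58.91 kips.
Design strength φR_n = 0.75 × 58.91 = 44.2 kips.

44.2 kips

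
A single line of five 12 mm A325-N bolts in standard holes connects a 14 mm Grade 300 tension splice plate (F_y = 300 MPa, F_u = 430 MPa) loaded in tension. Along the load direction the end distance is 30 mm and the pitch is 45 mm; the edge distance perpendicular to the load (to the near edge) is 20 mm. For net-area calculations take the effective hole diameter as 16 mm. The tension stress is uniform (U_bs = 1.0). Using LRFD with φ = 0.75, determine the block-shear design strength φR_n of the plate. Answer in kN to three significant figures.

428 kN

Shear plane L_v = 30 + 4·45 = 210 mm; A_gv = 210 × 14 = 2940 mm².
A_nv = (210 − 4.5·16) × 14 = 1932 mm².
A_nt = (20 − 0.5·16) × 14 = 168 mm².
0.6 F_u A_nv = 498.5 kN; 0.6 F_y A_gv = 529.2 kN → shear rupture governs the shear term.
R_n = 498.5 + 1.0 × 430 × 168 / 1000 = 570.7 kN.
Design strength φR_n = 0.75 × 570.7 = 428 kN.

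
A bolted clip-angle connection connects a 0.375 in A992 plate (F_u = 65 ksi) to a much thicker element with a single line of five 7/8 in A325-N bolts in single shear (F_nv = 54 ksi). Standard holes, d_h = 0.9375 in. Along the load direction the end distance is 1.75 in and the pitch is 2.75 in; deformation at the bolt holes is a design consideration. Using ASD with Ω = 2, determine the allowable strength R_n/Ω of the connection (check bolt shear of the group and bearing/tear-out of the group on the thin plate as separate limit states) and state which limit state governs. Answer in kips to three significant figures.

81.2 kips (bolt shear governs)

Bolt shear: A_b = π·0.875²/4 = 0.6013 in²; R_n = 54 × 0.6013 × 5 × 1 = 162.4 kips → 162.4 / 2 = 81.2 kips.
Bearing (1.2 l_c t F_u ≤ 2.4 d t F_u): upper limit = 2.4·0.875·0.375·65 = 51.19 kips.
  Edge l_c = 1.75 − 0.9375/2 = 1.281 → r_n = 37.48 kips; interior l_c = 2.75 − 0.9375 = 1.812 → r_n = 51.19 kips.
  R_n,bearing = 1·37.48 + 4·51.19 = 242.2 kips → 242.2 / 2 = 121 kips.
Bolt shear governs: 81.2 kips.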